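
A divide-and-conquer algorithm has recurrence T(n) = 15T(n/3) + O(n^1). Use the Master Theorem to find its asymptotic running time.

Master Theorem for T(n) = 15T(n/3) + O(n^1):

a = 15, b = 3, c = 1
log_b(a) = log_3(15) = 2.4650

Case 1: c = 1 < log_3(15) = 2.4650
T(n) = O(n^(log_3 15))

For T(n) = 15T(n/3) + O(n^1): log_3(15) = 2.4650. This is Case 1 of the Master Theorem (c < log_b(a), work dominated by leaves), giving O(n^(log_3 15)).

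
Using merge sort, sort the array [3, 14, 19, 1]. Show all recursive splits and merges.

Merge sort trace:

Split: [3, 14, 19, 1] -> [3, 14] and [19, 1]
  Split: [3, 14] -> [3] and [14]
  Merge: [3] + [14] -> [3, 14]
  Split: [19, 1] -> [19] and [1]
  Merge: [19] + [1] -> [1, 19]
Merge: [3, 14] + [1, 19] -> [1, 3, 14, 19]

Final sorted array: [1, 3, 14, 19]

The merge sort proceeds by recursively splitting the array and merging sorted halves.
After all merges, the sorted array is [1, 3, 14, 19].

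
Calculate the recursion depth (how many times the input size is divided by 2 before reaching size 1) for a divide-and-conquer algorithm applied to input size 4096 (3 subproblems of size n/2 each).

For divide and conquer with division factor 2:

Problem sizes at each level:
Level 0: 4096
Level 1: 2048
Level 2: 1024
Level 3: 512
Level 4: 256
Level 5: 128
Level 6: 64
Level 7: 32
Level 8: 16
Level 9: 8
Level 10: 4
Level 11: 2
Level 12: 1

The root is level 0 and the size-1 base case is level 12 (the tree spans levels 0 through 12, i.e. 13 levels counting the root), so the depth is the number of divisions: log_2(4096) = 12

The recursion tree depth is log_2(4096) = 12. At each level, the problem size is divided by 2, so it takes 12 divisions to reduce to a base case of size 1. The algorithm makes 3 recursive calls at each level.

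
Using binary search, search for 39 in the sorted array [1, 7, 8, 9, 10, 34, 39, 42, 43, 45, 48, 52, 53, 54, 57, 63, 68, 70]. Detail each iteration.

Binary search for 39 in [1, 7, 8, 9, 10, 34, 39, 42, 43, 45, 48, 52, 53, 54, 57, 63, 68, 70]:

lo=0, hi=17, mid=8, arr[mid]=43 -> 43 > 39, search left half
lo=0, hi=7, mid=3, arr[mid]=9 -> 9 < 39, search right half
lo=4, hi=7, mid=5, arr[mid]=34 -> 34 < 39, search right half
lo=6, hi=7, mid=6, arr[mid]=39 -> Found target at index 6!

Binary search finds 39 at index 6 after 4 comparisons. The search repeatedly halves the search space by comparing with the middle element.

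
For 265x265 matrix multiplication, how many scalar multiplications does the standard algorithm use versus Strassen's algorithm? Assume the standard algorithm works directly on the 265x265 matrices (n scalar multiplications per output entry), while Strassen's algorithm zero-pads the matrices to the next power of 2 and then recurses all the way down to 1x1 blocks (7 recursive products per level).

Matrix multiplication for 265x265 matrices:

Strassen's algorithm requires power-of-2 dimensions. Pad 265x265 to 512x512 (next power of 2).

Standard algorithm: 265^3 = 18609625 multiplications
Strassen's algorithm: 7^(log2(512)) = 7^9 = 40353607 multiplications
Difference: 18609625 - 40353607 = -21743982 (Strassen uses MORE here due to padding overhead — for small or just-over-power-of-2 n, padding can outweigh the per-level savings)

Standard: 18609625 multiplications (265^3). Strassen: 40353607 multiplications (7^9, after padding to 512x512). Strassen reduces 8 recursive multiplications to 7 at each level.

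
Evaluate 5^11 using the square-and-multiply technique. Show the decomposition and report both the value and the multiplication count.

Computing 5^11 by squaring (build up from 5^1; each line after the first costs one multiplication):

5^1 = 5
5^2 = (5^1)^2 = 5^2 = 25
5^4 = (5^2)^2 = 25^2 = 625
5^5 = 5 * 5^4 = 5 * 625 = 3125
5^10 = (5^5)^2 = 3125^2 = 9765625
5^11 = 5 * 5^10 = 5 * 9765625 = 48828125

Result: 48828125
Multiplications needed: 5 (5 lines after 5^1)

5^11 = 48828125. Using exponentiation by squaring, this requires 5 multiplications. The key idea: if the exponent is even, square the half-power; if odd, multiply by the base once.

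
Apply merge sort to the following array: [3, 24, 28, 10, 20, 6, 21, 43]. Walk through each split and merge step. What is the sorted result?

Merge sort trace:

Split: [3, 24, 28, 10, 20, 6, 21, 43] -> [3, 24, 28, 10] and [20, 6, 21, 43]
  Split: [3, 24, 28, 10] -> [3, 24] and [28, 10]
    Split: [3, 24] -> [3] and [24]
    Merge: [3] + [24] -> [3, 24]
    Split: [28, 10] -> [28] and [10]
    Merge: [28] + [10] -> [10, 28]
  Merge: [3, 24] + [10, 28] -> [3, 10, 24, 28]
  Split: [20, 6, 21, 43] -> [20, 6] and [21, 43]
    Split: [20, 6] -> [20] and [6]
    Merge: [20] + [6] -> [6, 20]
    Split: [21, 43] -> [21] and [43]
    Merge: [21] + [43] -> [21, 43]
  Merge: [6, 20] + [21, 43] -> [6, 20, 21, 43]
Merge: [3, 10, 24, 28] + [6, 20, 21, 43] -> [3, 6, 10, 20, 21, 24, 28, 43]

Final sorted array: [3, 6, 10, 20, 21, 24, 28, 43]

The merge sort proceeds by recursively splitting the array and merging sorted halves.
After all merges, the sorted array is [3, 6, 10, 20, 21, 24, 28, 43].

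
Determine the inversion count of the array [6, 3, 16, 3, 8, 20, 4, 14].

Finding inversions in [6, 3, 16, 3, 8, 20, 4, 14]:

(0, 1): arr[0]=6 > arr[1]=3
(0, 3): arr[0]=6 > arr[3]=3
(0, 6): arr[0]=6 > arr[6]=4
(2, 3): arr[2]=16 > arr[3]=3
(2, 4): arr[2]=16 > arr[4]=8
(2, 6): arr[2]=16 > arr[6]=4
(2, 7): arr[2]=16 > arr[7]=14
(4, 6): arr[4]=8 > arr[6]=4
(5, 6): arr[5]=20 > arr[6]=4
(5, 7): arr[5]=20 > arr[7]=14

Total inversions: 10

The array has 10 inversion(s): (0,1), (0,3), (0,6), (2,3), (2,4), (2,6), (2,7), (4,6), (5,6), (5,7). Each pair (i,j) satisfies i < j and arr[i] > arr[j].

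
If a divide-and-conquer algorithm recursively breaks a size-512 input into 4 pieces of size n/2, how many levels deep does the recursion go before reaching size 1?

For divide and conquer with division factor 2:

Problem sizes at each level:
Level 0: 512
Level 1: 256
Level 2: 128
Level 3: 64
Level 4: 32
Level 5: 16
Level 6: 8
Level 7: 4
Level 8: 2
Level 9: 1

The root is level 0 and the size-1 base case is level 9 (the tree spans levels 0 through 9, i.e. 10 levels counting the root), so the depth is the number of divisions: log_2(512) = 9

The recursion tree depth is log_2(512) = 9. At each level, the problem size is divided by 2, so it takes 9 divisions to reduce to a base case of size 1. The algorithm makes 4 recursive calls at each level.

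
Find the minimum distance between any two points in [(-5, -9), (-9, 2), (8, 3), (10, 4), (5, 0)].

Computing all pairwise distances among 5 points:

d((-5, -9), (-9, 2)) = 11.7047
d((-5, -9), (8, 3)) = 17.6918
d((-5, -9), (10, 4)) = 19.8494
d((-5, -9), (5, 0)) = 13.4536
d((-9, 2), (8, 3)) = 17.0294
d((-9, 2), (10, 4)) = 19.105
d((-9, 2), (5, 0)) = 14.1421
d((8, 3), (10, 4)) = 2.2361 <-- minimum
d((8, 3), (5, 0)) = 4.2426
d((10, 4), (5, 0)) = 6.4031

Closest pair: (8, 3) and (10, 4) with distance 2.2361

The closest pair is (8, 3) and (10, 4) with Euclidean distance 2.2361. For 5 points, brute-force pairwise comparison is shown above. For large n, the divide-and-conquer algorithm (sort by x, recurse on halves, check the dividing strip) achieves O(n log n).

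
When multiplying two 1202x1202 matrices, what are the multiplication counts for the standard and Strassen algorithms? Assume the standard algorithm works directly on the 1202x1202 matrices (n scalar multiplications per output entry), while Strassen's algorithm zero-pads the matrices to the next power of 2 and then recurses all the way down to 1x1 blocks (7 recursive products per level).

Matrix multiplication for 1202x1202 matrices:

Strassen's algorithm requires power-of-2 dimensions. Pad 1202x1202 to 2048x2048 (next power of 2).

Standard algorithm: 1202^3 = 1736654408 multiplications
Strassen's algorithm: 7^(log2(2048)) = 7^11 = 1977326743 multiplications
Difference: 1736654408 - 1977326743 = -240672335 (Strassen uses MORE here due to padding overhead — for small or just-over-power-of-2 n, padding can outweigh the per-level savings)

Standard: 1736654408 multiplications (1202^3). Strassen: 1977326743 multiplications (7^11, after padding to 2048x2048). Strassen reduces 8 recursive multiplications to 7 at each level.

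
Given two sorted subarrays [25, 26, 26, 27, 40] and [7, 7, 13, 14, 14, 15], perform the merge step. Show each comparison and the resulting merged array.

Merging process:

Compare 25 vs 7: take 7 from right. Merged: [7]
Compare 25 vs 7: take 7 from right. Merged: [7, 7]
Compare 25 vs 13: take 13 from right. Merged: [7, 7, 13]
Compare 25 vs 14: take 14 from right. Merged: [7, 7, 13, 14]
Compare 25 vs 14: take 14 from right. Merged: [7, 7, 13, 14, 14]
Compare 25 vs 15: take 15 from right. Merged: [7, 7, 13, 14, 14, 15]
Append remaining from left: [25, 26, 26, 27, 40]. Merged: [7, 7, 13, 14, 14, 15, 25, 26, 26, 27, 40]

Final merged array: [7, 7, 13, 14, 14, 15, 25, 26, 26, 27, 40]
Total comparisons: 6

The merged array is [7, 7, 13, 14, 14, 15, 25, 26, 26, 27, 40], requiring 6 comparisons. The merge step runs in O(n) time where n is the total number of elements.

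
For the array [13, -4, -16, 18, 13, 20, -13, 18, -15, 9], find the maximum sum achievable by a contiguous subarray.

Using Kadane's algorithm on [13, -4, -16, 18, 13, 20, -13, 18, -15, 9]:

Scanning through the array:
Position 1 (value -4): max_ending_here = 9, max_so_far = 13
Position 2 (value -16): max_ending_here = -7, max_so_far = 13
Position 3 (value 18): max_ending_here = 18, max_so_far = 18
Position 4 (value 13): max_ending_here = 31, max_so_far = 31
Position 5 (value 20): max_ending_here = 51, max_so_far = 51
Position 6 (value -13): max_ending_here = 38, max_so_far = 51
Position 7 (value 18): max_ending_here = 56, max_so_far = 56
Position 8 (value -15): max_ending_here = 41, max_so_far = 56
Position 9 (value 9): max_ending_here = 50, max_so_far = 56

Maximum subarray: [18, 13, 20, -13, 18]
Maximum sum: 56

The maximum subarray is [18, 13, 20, -13, 18] with sum 56. This subarray runs from index 3 to index 7.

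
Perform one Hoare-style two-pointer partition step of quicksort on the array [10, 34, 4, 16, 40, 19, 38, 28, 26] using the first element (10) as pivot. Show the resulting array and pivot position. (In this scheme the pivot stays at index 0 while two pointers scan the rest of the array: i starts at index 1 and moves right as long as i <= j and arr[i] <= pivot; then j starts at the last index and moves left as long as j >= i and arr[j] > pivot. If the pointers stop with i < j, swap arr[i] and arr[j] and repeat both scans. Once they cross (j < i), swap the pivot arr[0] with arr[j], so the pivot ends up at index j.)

Hoare-style two-pointer partition with pivot = 10:

Initial array: [10, 34, 4, 16, 40, 19, 38, 28, 26]

Pointers start at i = 1, j = 8.
i stops at index 1 (arr[1]=34 > 10), j stops at index 2 (arr[2]=4 <= 10): swap arr[1] and arr[2], array becomes [10, 4, 34, 16, 40, 19, 38, 28, 26]
i ends at 2, j ends at 1: the pointers have crossed (j < i), so scanning stops.

Swap pivot arr[0] with arr[1] to place pivot at position 1: [4, 10, 34, 16, 40, 19, 38, 28, 26]
Pivot position: 1

After partitioning with pivot 10, the array becomes [4, 10, 34, 16, 40, 19, 38, 28, 26]. The pivot is placed at index 1. All elements to the left of the pivot are <= 10, and all elements to the right are > 10.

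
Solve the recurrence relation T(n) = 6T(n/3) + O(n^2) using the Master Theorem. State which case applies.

Master Theorem for T(n) = 6T(n/3) + O(n^2):

a = 6, b = 3, c = 2
log_b(a) = log_3(6) = 1.6309

Case 3: c = 2 > log_3(6) = 1.6309
T(n) = O(n^2) = O(n^2)

For T(n) = 6T(n/3) + O(n^2): log_3(6) = 1.6309. This is Case 3 of the Master Theorem (c > log_b(a), work dominated by root), giving O(n^2).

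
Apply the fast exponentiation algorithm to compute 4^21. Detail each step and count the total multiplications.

Computing 4^21 by squaring (build up from 4^1; each line after the first costs one multiplication):

4^1 = 4
4^2 = (4^1)^2 = 4^2 = 16
4^4 = (4^2)^2 = 16^2 = 256
4^5 = 4 * 4^4 = 4 * 256 = 1024
4^10 = (4^5)^2 = 1024^2 = 1048576
4^20 = (4^10)^2 = 1048576^2 = 1099511627776
4^21 = 4 * 4^20 = 4 * 1099511627776 = 4398046511104

Result: 4398046511104
Multiplications needed: 6 (6 lines after 4^1)

4^21 = 4398046511104. Using exponentiation by squaring, this requires 6 multiplications. The key idea: if the exponent is even, square the half-power; if odd, multiply by the base once.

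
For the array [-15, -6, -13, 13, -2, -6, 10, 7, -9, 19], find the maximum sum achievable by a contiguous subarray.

Using Kadane's algorithm on [-15, -6, -13, 13, -2, -6, 10, 7, -9, 19]:

Scanning through the array:
Position 1 (value -6): max_ending_here = -6, max_so_far = -6
Position 2 (value -13): max_ending_here = -13, max_so_far = -6
Position 3 (value 13): max_ending_here = 13, max_so_far = 13
Position 4 (value -2): max_ending_here = 11, max_so_far = 13
Position 5 (value -6): max_ending_here = 5, max_so_far = 13
Position 6 (value 10): max_ending_here = 15, max_so_far = 15
Position 7 (value 7): max_ending_here = 22, max_so_far = 22
Position 8 (value -9): max_ending_here = 13, max_so_far = 22
Position 9 (value 19): max_ending_here = 32, max_so_far = 32

Maximum subarray: [13, -2, -6, 10, 7, -9, 19]
Maximum sum: 32

The maximum subarray is [13, -2, -6, 10, 7, -9, 19] with sum 32. This subarray runs from index 3 to index 9.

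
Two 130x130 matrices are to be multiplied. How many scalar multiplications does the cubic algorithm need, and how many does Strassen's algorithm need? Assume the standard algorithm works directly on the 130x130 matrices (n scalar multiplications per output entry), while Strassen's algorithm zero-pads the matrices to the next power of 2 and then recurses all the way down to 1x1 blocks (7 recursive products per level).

Matrix multiplication for 130x130 matrices:

Strassen's algorithm requires power-of-2 dimensions. Pad 130x130 to 256x256 (next power of 2).

Standard algorithm: 130^3 = 2197000 multiplications
Strassen's algorithm: 7^(log2(256)) = 7^8 = 5764801 multiplications
Difference: 2197000 - 5764801 = -3567801 (Strassen uses MORE here due to padding overhead — for small or just-over-power-of-2 n, padding can outweigh the per-level savings)

Standard: 2197000 multiplications (130^3). Strassen: 5764801 multiplications (7^8, after padding to 256x256). Strassen reduces 8 recursive multiplications to 7 at each level.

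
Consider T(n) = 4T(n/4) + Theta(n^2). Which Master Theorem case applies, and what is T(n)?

Master Theorem for T(n) = 4T(n/4) + O(n^2):

a = 4, b = 4, c = 2
log_b(a) = log_4(4) = 1.0000

Case 3: c = 2 > log_4(4) = 1.0000
T(n) = O(n^2) = O(n^2)

For T(n) = 4T(n/4) + O(n^2): log_4(4) = 1.0000. This is Case 3 of the Master Theorem (c > log_b(a), work dominated by root), giving O(n^2).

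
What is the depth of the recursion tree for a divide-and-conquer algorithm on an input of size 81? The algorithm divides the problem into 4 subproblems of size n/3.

For divide and conquer with division factor 3:

Problem sizes at each level:
Level 0: 81
Level 1: 27
Level 2: 9
Level 3: 3
Level 4: 1

The root is level 0 and the size-1 base case is level 4 (the tree spans levels 0 through 4, i.e. 5 levels counting the root), so the depth is the number of divisions: log_3(81) = 4

The recursion tree depth is log_3(81) = 4. At each level, the problem size is divided by 3, so it takes 4 divisions to reduce to a base case of size 1. The algorithm makes 4 recursive calls at each level.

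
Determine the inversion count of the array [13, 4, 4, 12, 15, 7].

Finding inversions in [13, 4, 4, 12, 15, 7]:

(0, 1): arr[0]=13 > arr[1]=4
(0, 2): arr[0]=13 > arr[2]=4
(0, 3): arr[0]=13 > arr[3]=12
(0, 5): arr[0]=13 > arr[5]=7
(3, 5): arr[3]=12 > arr[5]=7
(4, 5): arr[4]=15 > arr[5]=7

Total inversions: 6

The array has 6 inversion(s): (0,1), (0,2), (0,3), (0,5), (3,5), (4,5). Each pair (i,j) satisfies i < j and arr[i] > arr[j].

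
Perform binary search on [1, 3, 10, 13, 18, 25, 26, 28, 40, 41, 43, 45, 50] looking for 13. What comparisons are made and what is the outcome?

Binary search for 13 in [1, 3, 10, 13, 18, 25, 26, 28, 40, 41, 43, 45, 50]:

lo=0, hi=12, mid=6, arr[mid]=26 -> 26 > 13, search left half
lo=0, hi=5, mid=2, arr[mid]=10 -> 10 < 13, search right half
lo=3, hi=5, mid=4, arr[mid]=18 -> 18 > 13, search left half
lo=3, hi=3, mid=3, arr[mid]=13 -> Found target at index 3!

Binary search finds 13 at index 3 after 4 comparisons. The search repeatedly halves the search space by comparing with the middle element.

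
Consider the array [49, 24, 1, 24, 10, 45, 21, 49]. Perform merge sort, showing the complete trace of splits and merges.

Merge sort trace:

Split: [49, 24, 1, 24, 10, 45, 21, 49] -> [49, 24, 1, 24] and [10, 45, 21, 49]
  Split: [49, 24, 1, 24] -> [49, 24] and [1, 24]
    Split: [49, 24] -> [49] and [24]
    Merge: [49] + [24] -> [24, 49]
    Split: [1, 24] -> [1] and [24]
    Merge: [1] + [24] -> [1, 24]
  Merge: [24, 49] + [1, 24] -> [1, 24, 24, 49]
  Split: [10, 45, 21, 49] -> [10, 45] and [21, 49]
    Split: [10, 45] -> [10] and [45]
    Merge: [10] + [45] -> [10, 45]
    Split: [21, 49] -> [21] and [49]
    Merge: [21] + [49] -> [21, 49]
  Merge: [10, 45] + [21, 49] -> [10, 21, 45, 49]
Merge: [1, 24, 24, 49] + [10, 21, 45, 49] -> [1, 10, 21, 24, 24, 45, 49, 49]

Final sorted array: [1, 10, 21, 24, 24, 45, 49, 49]

The merge sort proceeds by recursively splitting the array and merging sorted halves.
After all merges, the sorted array is [1, 10, 21, 24, 24, 45, 49, 49].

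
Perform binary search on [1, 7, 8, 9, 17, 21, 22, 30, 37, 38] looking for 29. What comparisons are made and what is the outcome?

Binary search for 29 in [1, 7, 8, 9, 17, 21, 22, 30, 37, 38]:

lo=0, hi=9, mid=4, arr[mid]=17 -> 17 < 29, search right half
lo=5, hi=9, mid=7, arr[mid]=30 -> 30 > 29, search left half
lo=5, hi=6, mid=5, arr[mid]=21 -> 21 < 29, search right half
lo=6, hi=6, mid=6, arr[mid]=22 -> 22 < 29, search right half
lo=7 > hi=6, target 29 not found

Binary search determines that 29 is not in the array after 4 comparisons. The search space was exhausted without finding the target.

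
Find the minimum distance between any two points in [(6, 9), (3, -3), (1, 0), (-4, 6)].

Computing all pairwise distances among 4 points:

d((6, 9), (3, -3)) = 12.3693
d((6, 9), (1, 0)) = 10.2956
d((6, 9), (-4, 6)) = 10.4403
d((3, -3), (1, 0)) = 3.6056 <-- minimum
d((3, -3), (-4, 6)) = 11.4018
d((1, 0), (-4, 6)) = 7.8102

Closest pair: (3, -3) and (1, 0) with distance 3.6056

The closest pair is (3, -3) and (1, 0) with Euclidean distance 3.6056. For 4 points, brute-force pairwise comparison is shown above. For large n, the divide-and-conquer algorithm (sort by x, recurse on halves, check the dividing strip) achieves O(n log n).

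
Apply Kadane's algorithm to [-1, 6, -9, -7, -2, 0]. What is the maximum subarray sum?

Using Kadane's algorithm on [-1, 6, -9, -7, -2, 0]:

Scanning through the array:
Position 1 (value 6): max_ending_here = 6, max_so_far = 6
Position 2 (value -9): max_ending_here = -3, max_so_far = 6
Position 3 (value -7): max_ending_here = -7, max_so_far = 6
Position 4 (value -2): max_ending_here = -2, max_so_far = 6
Position 5 (value 0): max_ending_here = 0, max_so_far = 6

Maximum subarray: [6]
Maximum sum: 6

The maximum subarray is [6] with sum 6. This subarray runs from index 1 to index 1.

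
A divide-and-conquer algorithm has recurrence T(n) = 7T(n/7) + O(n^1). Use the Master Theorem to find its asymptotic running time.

Master Theorem for T(n) = 7T(n/7) + O(n^1):

a = 7, b = 7, c = 1
log_b(a) = log_7(7) = 1.0000

Case 2: c = 1 = log_7(7) = 1.0000
T(n) = O(n^1 log n) = O(n log n)

For T(n) = 7T(n/7) + O(n^1): log_7(7) = 1.0000. This is Case 2 of the Master Theorem (c = log_b(a), equal work at all levels), giving O(n log n).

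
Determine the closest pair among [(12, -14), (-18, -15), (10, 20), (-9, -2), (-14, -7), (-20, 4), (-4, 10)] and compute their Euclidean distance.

Computing all pairwise distances among 7 points:

d((12, -14), (-18, -15)) = 30.0167
d((12, -14), (10, 20)) = 34.0588
d((12, -14), (-9, -2)) = 24.1868
d((12, -14), (-14, -7)) = 26.9258
d((12, -14), (-20, 4)) = 36.7151
d((12, -14), (-4, 10)) = 28.8444
d((-18, -15), (10, 20)) = 44.8219
d((-18, -15), (-9, -2)) = 15.8114
d((-18, -15), (-14, -7)) = 8.9443
d((-18, -15), (-20, 4)) = 19.105
d((-18, -15), (-4, 10)) = 28.6531
d((10, 20), (-9, -2)) = 29.0689
d((10, 20), (-14, -7)) = 36.1248
d((10, 20), (-20, 4)) = 34.0
d((10, 20), (-4, 10)) = 17.2047
d((-9, -2), (-14, -7)) = 7.0711 <-- minimum
d((-9, -2), (-20, 4)) = 12.53
d((-9, -2), (-4, 10)) = 13.0
d((-14, -7), (-20, 4)) = 12.53
d((-14, -7), (-4, 10)) = 19.7231
d((-20, 4), (-4, 10)) = 17.088

Closest pair: (-9, -2) and (-14, -7) with distance 7.0711

The closest pair is (-9, -2) and (-14, -7) with Euclidean distance 7.0711. For 7 points, brute-force pairwise comparison is shown above. For large n, the divide-and-conquer algorithm (sort by x, recurse on halves, check the dividing strip) achieves O(n log n).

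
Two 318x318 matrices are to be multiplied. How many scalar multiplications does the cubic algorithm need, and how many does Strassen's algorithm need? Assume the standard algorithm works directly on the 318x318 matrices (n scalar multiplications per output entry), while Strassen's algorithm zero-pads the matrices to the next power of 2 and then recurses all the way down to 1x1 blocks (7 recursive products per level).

Matrix multiplication for 318x318 matrices:

Strassen's algorithm requires power-of-2 dimensions. Pad 318x318 to 512x512 (next power of 2).

Standard algorithm: 318^3 = 32157432 multiplications
Strassen's algorithm: 7^(log2(512)) = 7^9 = 40353607 multiplications
Difference: 32157432 - 40353607 = -8196175 (Strassen uses MORE here due to padding overhead — for small or just-over-power-of-2 n, padding can outweigh the per-level savings)

Standard: 32157432 multiplications (318^3). Strassen: 40353607 multiplications (7^9, after padding to 512x512). Strassen reduces 8 recursive multiplications to 7 at each level.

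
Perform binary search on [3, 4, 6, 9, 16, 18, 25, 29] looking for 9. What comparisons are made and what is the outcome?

Binary search for 9 in [3, 4, 6, 9, 16, 18, 25, 29]:

lo=0, hi=7, mid=3, arr[mid]=9 -> Found target at index 3!

Binary search finds 9 at index 3 after 1 comparisons. The search repeatedly halves the search space by comparing with the middle element.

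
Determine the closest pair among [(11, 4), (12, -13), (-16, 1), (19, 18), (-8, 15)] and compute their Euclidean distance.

Computing all pairwise distances among 5 points:

d((11, 4), (12, -13)) = 17.0294
d((11, 4), (-16, 1)) = 27.1662
d((11, 4), (19, 18)) = 16.1245 <-- minimum
d((11, 4), (-8, 15)) = 21.9545
d((12, -13), (-16, 1)) = 31.305
d((12, -13), (19, 18)) = 31.7805
d((12, -13), (-8, 15)) = 34.4093
d((-16, 1), (19, 18)) = 38.9102
d((-16, 1), (-8, 15)) = 16.1245 <-- minimum
d((19, 18), (-8, 15)) = 27.1662

Minimum distance: 16.1245 (tie among 2 pairs: (11, 4) and (19, 18); (-16, 1) and (-8, 15))

The minimum Euclidean distance is 16.1245. There is a tie: 2 pairs achieve this minimum — (11, 4) and (19, 18); (-16, 1) and (-8, 15). Any of these is a valid closest pair. For 5 points, brute-force pairwise comparison is shown above. For large n, the divide-and-conquer algorithm (sort by x, recurse on halves, check the dividing strip) achieves O(n log n).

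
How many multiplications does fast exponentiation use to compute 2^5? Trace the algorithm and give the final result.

Computing 2^5 by squaring (build up from 2^1; each line after the first costs one multiplication):

2^1 = 2
2^2 = (2^1)^2 = 2^2 = 4
2^4 = (2^2)^2 = 4^2 = 16
2^5 = 2 * 2^4 = 2 * 16 = 32

Result: 32
Multiplications needed: 3 (3 lines after 2^1)

2^5 = 32. Using exponentiation by squaring, this requires 3 multiplications. The key idea: if the exponent is even, square the half-power; if odd, multiply by the base once.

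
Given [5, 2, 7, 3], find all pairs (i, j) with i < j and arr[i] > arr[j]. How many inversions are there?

Finding inversions in [5, 2, 7, 3]:

(0, 1): arr[0]=5 > arr[1]=2
(0, 3): arr[0]=5 > arr[3]=3
(2, 3): arr[2]=7 > arr[3]=3

Total inversions: 3

The array has 3 inversion(s): (0,1), (0,3), (2,3). Each pair (i,j) satisfies i < j and arr[i] > arr[j].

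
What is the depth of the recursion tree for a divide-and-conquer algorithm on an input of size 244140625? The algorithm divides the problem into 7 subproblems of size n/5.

For divide and conquer with division factor 5:

Problem sizes at each level:
Level 0: 244140625
Level 1: 48828125
Level 2: 9765625
Level 3: 1953125
Level 4: 390625
Level 5: 78125
Level 6: 15625
Level 7: 3125
Level 8: 625
Level 9: 125
Level 10: 25
Level 11: 5
Level 12: 1

The root is level 0 and the size-1 base case is level 12 (the tree spans levels 0 through 12, i.e. 13 levels counting the root), so the depth is the number of divisions: log_5(244140625) = 12

The recursion tree depth is log_5(244140625) = 12. At each level, the problem size is divided by 5, so it takes 12 divisions to reduce to a base case of size 1. The algorithm makes 7 recursive calls at each level.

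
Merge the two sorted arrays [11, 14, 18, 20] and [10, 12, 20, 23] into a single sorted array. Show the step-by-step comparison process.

Merging process:

Compare 11 vs 10: take 10 from right. Merged: [10]
Compare 11 vs 12: take 11 from left. Merged: [10, 11]
Compare 14 vs 12: take 12 from right. Merged: [10, 11, 12]
Compare 14 vs 20: take 14 from left. Merged: [10, 11, 12, 14]
Compare 18 vs 20: take 18 from left. Merged: [10, 11, 12, 14, 18]
Compare 20 vs 20: take 20 from left. Merged: [10, 11, 12, 14, 18, 20]
Append remaining from right: [20, 23]. Merged: [10, 11, 12, 14, 18, 20, 20, 23]

Final merged array: [10, 11, 12, 14, 18, 20, 20, 23]
Total comparisons: 6

The merged array is [10, 11, 12, 14, 18, 20, 20, 23], requiring 6 comparisons. The merge step runs in O(n) time where n is the total number of elements.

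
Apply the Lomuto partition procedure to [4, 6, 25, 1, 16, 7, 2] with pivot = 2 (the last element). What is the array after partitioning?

Lomuto partition with pivot = 2:

Initial array: [4, 6, 25, 1, 16, 7, 2]

arr[0]=4 > 2: no swap
arr[1]=6 > 2: no swap
arr[2]=25 > 2: no swap
arr[3]=1 <= 2: swap with position 0, array becomes [1, 6, 25, 4, 16, 7, 2]
arr[4]=16 > 2: no swap
arr[5]=7 > 2: no swap

Place pivot at position 1: [1, 2, 25, 4, 16, 7, 6]
Pivot position: 1

After partitioning with pivot 2, the array becomes [1, 2, 25, 4, 16, 7, 6]. The pivot is placed at index 1. All elements to the left of the pivot are <= 2, and all elements to the right are > 2.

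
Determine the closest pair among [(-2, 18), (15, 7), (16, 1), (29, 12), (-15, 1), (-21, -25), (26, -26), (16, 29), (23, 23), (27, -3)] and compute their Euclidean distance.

Computing all pairwise distances among 10 points:

d((-2, 18), (15, 7)) = 20.2485
d((-2, 18), (16, 1)) = 24.7588
d((-2, 18), (29, 12)) = 31.5753
d((-2, 18), (-15, 1)) = 21.4009
d((-2, 18), (-21, -25)) = 47.0106
d((-2, 18), (26, -26)) = 52.1536
d((-2, 18), (16, 29)) = 21.095
d((-2, 18), (23, 23)) = 25.4951
d((-2, 18), (27, -3)) = 35.805
d((15, 7), (16, 1)) = 6.0828 <-- minimum
d((15, 7), (29, 12)) = 14.8661
d((15, 7), (-15, 1)) = 30.5941
d((15, 7), (-21, -25)) = 48.1664
d((15, 7), (26, -26)) = 34.7851
d((15, 7), (16, 29)) = 22.0227
d((15, 7), (23, 23)) = 17.8885
d((15, 7), (27, -3)) = 15.6205
d((16, 1), (29, 12)) = 17.0294
d((16, 1), (-15, 1)) = 31.0
d((16, 1), (-21, -25)) = 45.2217
d((16, 1), (26, -26)) = 28.7924
d((16, 1), (16, 29)) = 28.0
d((16, 1), (23, 23)) = 23.0868
d((16, 1), (27, -3)) = 11.7047
d((29, 12), (-15, 1)) = 45.3542
d((29, 12), (-21, -25)) = 62.2013
d((29, 12), (26, -26)) = 38.1182
d((29, 12), (16, 29)) = 21.4009
d((29, 12), (23, 23)) = 12.53
d((29, 12), (27, -3)) = 15.1327
d((-15, 1), (-21, -25)) = 26.6833
d((-15, 1), (26, -26)) = 49.0918
d((-15, 1), (16, 29)) = 41.7732
d((-15, 1), (23, 23)) = 43.909
d((-15, 1), (27, -3)) = 42.19
d((-21, -25), (26, -26)) = 47.0106
d((-21, -25), (16, 29)) = 65.4599
d((-21, -25), (23, 23)) = 65.1153
d((-21, -25), (27, -3)) = 52.8015
d((26, -26), (16, 29)) = 55.9017
d((26, -26), (23, 23)) = 49.0918
d((26, -26), (27, -3)) = 23.0217
d((16, 29), (23, 23)) = 9.2195
d((16, 29), (27, -3)) = 33.8378
d((23, 23), (27, -3)) = 26.3059

Closest pair: (15, 7) and (16, 1) with distance 6.0828

The closest pair is (15, 7) and (16, 1) with Euclidean distance 6.0828. For 10 points, brute-force pairwise comparison is shown above. For large n, the divide-and-conquer algorithm (sort by x, recurse on halves, check the dividing strip) achieves O(n log n).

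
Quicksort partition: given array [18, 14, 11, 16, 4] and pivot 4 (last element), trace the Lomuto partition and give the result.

Lomuto partition with pivot = 4:

Initial array: [18, 14, 11, 16, 4]

arr[0]=18 > 4: no swap
arr[1]=14 > 4: no swap
arr[2]=11 > 4: no swap
arr[3]=16 > 4: no swap

Place pivot at position 0: [4, 14, 11, 16, 18]
Pivot position: 0

After partitioning with pivot 4, the array becomes [4, 14, 11, 16, 18]. The pivot is placed at index 0. All elements to the left of the pivot are <= 4, and all elements to the right are > 4.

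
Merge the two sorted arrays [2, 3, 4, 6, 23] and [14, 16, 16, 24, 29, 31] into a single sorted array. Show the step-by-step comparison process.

Merging process:

Compare 2 vs 14: take 2 from left. Merged: [2]
Compare 3 vs 14: take 3 from left. Merged: [2, 3]
Compare 4 vs 14: take 4 from left. Merged: [2, 3, 4]
Compare 6 vs 14: take 6 from left. Merged: [2, 3, 4, 6]
Compare 23 vs 14: take 14 from right. Merged: [2, 3, 4, 6, 14]
Compare 23 vs 16: take 16 from right. Merged: [2, 3, 4, 6, 14, 16]
Compare 23 vs 16: take 16 from right. Merged: [2, 3, 4, 6, 14, 16, 16]
Compare 23 vs 24: take 23 from left. Merged: [2, 3, 4, 6, 14, 16, 16, 23]
Append remaining from right: [24, 29, 31]. Merged: [2, 3, 4, 6, 14, 16, 16, 23, 24, 29, 31]

Final merged array: [2, 3, 4, 6, 14, 16, 16, 23, 24, 29, 31]
Total comparisons: 8

The merged array is [2, 3, 4, 6, 14, 16, 16, 23, 24, 29, 31], requiring 8 comparisons. The merge step runs in O(n) time where n is the total number of elements.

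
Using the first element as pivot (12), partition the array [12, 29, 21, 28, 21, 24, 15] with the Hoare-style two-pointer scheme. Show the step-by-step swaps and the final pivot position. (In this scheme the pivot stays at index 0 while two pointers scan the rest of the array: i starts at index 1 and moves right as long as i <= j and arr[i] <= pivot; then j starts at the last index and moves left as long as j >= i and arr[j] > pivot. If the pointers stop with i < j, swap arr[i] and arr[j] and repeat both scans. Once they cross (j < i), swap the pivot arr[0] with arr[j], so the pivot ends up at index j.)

Hoare-style two-pointer partition with pivot = 12:

Initial array: [12, 29, 21, 28, 21, 24, 15]

Pointers start at i = 1, j = 6.
i ends at 1, j ends at 0: the pointers have crossed (j < i), so scanning stops.

j = 0, so swapping arr[0] with arr[j] leaves the pivot at position 0: [12, 29, 21, 28, 21, 24, 15]
Pivot position: 0

After partitioning with pivot 12, the array becomes [12, 29, 21, 28, 21, 24, 15]. The pivot is placed at index 0. All elements to the left of the pivot are <= 12, and all elements to the right are > 12.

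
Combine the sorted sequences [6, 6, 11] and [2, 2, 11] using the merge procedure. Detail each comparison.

Merging process:

Compare 6 vs 2: take 2 from right. Merged: [2]
Compare 6 vs 2: take 2 from right. Merged: [2, 2]
Compare 6 vs 11: take 6 from left. Merged: [2, 2, 6]
Compare 6 vs 11: take 6 from left. Merged: [2, 2, 6, 6]
Compare 11 vs 11: take 11 from left. Merged: [2, 2, 6, 6, 11]
Append remaining from right: [11]. Merged: [2, 2, 6, 6, 11, 11]

Final merged array: [2, 2, 6, 6, 11, 11]
Total comparisons: 5

The merged array is [2, 2, 6, 6, 11, 11], requiring 5 comparisons. The merge step runs in O(n) time where n is the total number of elements.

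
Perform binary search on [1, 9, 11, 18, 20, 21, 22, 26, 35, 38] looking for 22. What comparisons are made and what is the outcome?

Binary search for 22 in [1, 9, 11, 18, 20, 21, 22, 26, 35, 38]:

lo=0, hi=9, mid=4, arr[mid]=20 -> 20 < 22, search right half
lo=5, hi=9, mid=7, arr[mid]=26 -> 26 > 22, search left half
lo=5, hi=6, mid=5, arr[mid]=21 -> 21 < 22, search right half
lo=6, hi=6, mid=6, arr[mid]=22 -> Found target at index 6!

Binary search finds 22 at index 6 after 4 comparisons. The search repeatedly halves the search space by comparing with the middle element.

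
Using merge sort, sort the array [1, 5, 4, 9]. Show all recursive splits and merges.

Merge sort trace:

Split: [1, 5, 4, 9] -> [1, 5] and [4, 9]
  Split: [1, 5] -> [1] and [5]
  Merge: [1] + [5] -> [1, 5]
  Split: [4, 9] -> [4] and [9]
  Merge: [4] + [9] -> [4, 9]
Merge: [1, 5] + [4, 9] -> [1, 4, 5, 9]

Final sorted array: [1, 4, 5, 9]

The merge sort proceeds by recursively splitting the array and merging sorted halves.
After all merges, the sorted array is [1, 4, 5, 9].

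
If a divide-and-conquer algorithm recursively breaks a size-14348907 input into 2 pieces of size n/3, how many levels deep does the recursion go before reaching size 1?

For divide and conquer with division factor 3:

Problem sizes at each level:
Level 0: 14348907
Level 1: 4782969
Level 2: 1594323
Level 3: 531441
Level 4: 177147
Level 5: 59049
Level 6: 19683
Level 7: 6561
Level 8: 2187
Level 9: 729
Level 10: 243
Level 11: 81
Level 12: 27
Level 13: 9
Level 14: 3
Level 15: 1

The root is level 0 and the size-1 base case is level 15 (the tree spans levels 0 through 15, i.e. 16 levels counting the root), so the depth is the number of divisions: log_3(14348907) = 15

The recursion tree depth is log_3(14348907) = 15. At each level, the problem size is divided by 3, so it takes 15 divisions to reduce to a base case of size 1. The algorithm makes 2 recursive calls at each level.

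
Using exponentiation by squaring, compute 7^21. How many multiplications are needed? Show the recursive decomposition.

Computing 7^21 by squaring (build up from 7^1; each line after the first costs one multiplication):

7^1 = 7
7^2 = (7^1)^2 = 7^2 = 49
7^4 = (7^2)^2 = 49^2 = 2401
7^5 = 7 * 7^4 = 7 * 2401 = 16807
7^10 = (7^5)^2 = 16807^2 = 282475249
7^20 = (7^10)^2 = 282475249^2 = 79792266297612001
7^21 = 7 * 7^20 = 7 * 79792266297612001 = 558545864083284007

Result: 558545864083284007
Multiplications needed: 6 (6 lines after 7^1)

7^21 = 558545864083284007. Using exponentiation by squaring, this requires 6 multiplications. The key idea: if the exponent is even, square the half-power; if odd, multiply by the base once.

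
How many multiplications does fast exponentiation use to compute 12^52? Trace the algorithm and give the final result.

Computing 12^52 by squaring (build up from 12^1; each line after the first costs one multiplication):

12^1 = 12
12^2 = (12^1)^2 = 12^2 = 144
12^3 = 12 * 12^2 = 12 * 144 = 1728
12^6 = (12^3)^2 = 1728^2 = 2985984
12^12 = (12^6)^2 = 2985984^2 = 8916100448256
12^13 = 12 * 12^12 = 12 * 8916100448256 = 106993205379072
12^26 = (12^13)^2 = 106993205379072^2 = 11447545997288281555215581184
12^52 = (12^26)^2 = 11447545997288281555215581184^2 = 131046309360030956735917227964932955078950997486894841856

Result: 131046309360030956735917227964932955078950997486894841856
Multiplications needed: 7 (7 lines after 12^1)

12^52 = 131046309360030956735917227964932955078950997486894841856. Using exponentiation by squaring, this requires 7 multiplications. The key idea: if the exponent is even, square the half-power; if odd, multiply by the base once.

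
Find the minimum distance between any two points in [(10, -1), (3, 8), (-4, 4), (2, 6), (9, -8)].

Computing all pairwise distances among 5 points:

d((10, -1), (3, 8)) = 11.4018
d((10, -1), (-4, 4)) = 14.8661
d((10, -1), (2, 6)) = 10.6301
d((10, -1), (9, -8)) = 7.0711
d((3, 8), (-4, 4)) = 8.0623
d((3, 8), (2, 6)) = 2.2361 <-- minimum
d((3, 8), (9, -8)) = 17.088
d((-4, 4), (2, 6)) = 6.3246
d((-4, 4), (9, -8)) = 17.6918
d((2, 6), (9, -8)) = 15.6525

Closest pair: (3, 8) and (2, 6) with distance 2.2361

The closest pair is (3, 8) and (2, 6) with Euclidean distance 2.2361. For 5 points, brute-force pairwise comparison is shown above. For large n, the divide-and-conquer algorithm (sort by x, recurse on halves, check the dividing strip) achieves O(n log n).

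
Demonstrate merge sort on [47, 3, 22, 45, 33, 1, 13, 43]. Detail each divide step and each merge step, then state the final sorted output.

Merge sort trace:

Split: [47, 3, 22, 45, 33, 1, 13, 43] -> [47, 3, 22, 45] and [33, 1, 13, 43]
  Split: [47, 3, 22, 45] -> [47, 3] and [22, 45]
    Split: [47, 3] -> [47] and [3]
    Merge: [47] + [3] -> [3, 47]
    Split: [22, 45] -> [22] and [45]
    Merge: [22] + [45] -> [22, 45]
  Merge: [3, 47] + [22, 45] -> [3, 22, 45, 47]
  Split: [33, 1, 13, 43] -> [33, 1] and [13, 43]
    Split: [33, 1] -> [33] and [1]
    Merge: [33] + [1] -> [1, 33]
    Split: [13, 43] -> [13] and [43]
    Merge: [13] + [43] -> [13, 43]
  Merge: [1, 33] + [13, 43] -> [1, 13, 33, 43]
Merge: [3, 22, 45, 47] + [1, 13, 33, 43] -> [1, 3, 13, 22, 33, 43, 45, 47]

Final sorted array: [1, 3, 13, 22, 33, 43, 45, 47]

The merge sort proceeds by recursively splitting the array and merging sorted halves.
After all merges, the sorted array is [1, 3, 13, 22, 33, 43, 45, 47].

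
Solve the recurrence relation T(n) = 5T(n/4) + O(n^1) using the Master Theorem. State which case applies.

Master Theorem for T(n) = 5T(n/4) + O(n^1):

a = 5, b = 4, c = 1
log_b(a) = log_4(5) = 1.1610

Case 1: c = 1 < log_4(5) = 1.1610
T(n) = O(n^(log_4 5))

For T(n) = 5T(n/4) + O(n^1): log_4(5) = 1.1610. This is Case 1 of the Master Theorem (c < log_b(a), work dominated by leaves), giving O(n^(log_4 5)).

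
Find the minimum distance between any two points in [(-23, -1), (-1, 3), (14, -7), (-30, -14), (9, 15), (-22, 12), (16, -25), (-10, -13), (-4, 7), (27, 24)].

Computing all pairwise distances among 10 points:

d((-23, -1), (-1, 3)) = 22.3607
d((-23, -1), (14, -7)) = 37.4833
d((-23, -1), (-30, -14)) = 14.7648
d((-23, -1), (9, 15)) = 35.7771
d((-23, -1), (-22, 12)) = 13.0384
d((-23, -1), (16, -25)) = 45.793
d((-23, -1), (-10, -13)) = 17.6918
d((-23, -1), (-4, 7)) = 20.6155
d((-23, -1), (27, 24)) = 55.9017
d((-1, 3), (14, -7)) = 18.0278
d((-1, 3), (-30, -14)) = 33.6155
d((-1, 3), (9, 15)) = 15.6205
d((-1, 3), (-22, 12)) = 22.8473
d((-1, 3), (16, -25)) = 32.7567
d((-1, 3), (-10, -13)) = 18.3576
d((-1, 3), (-4, 7)) = 5.0 <-- minimum
d((-1, 3), (27, 24)) = 35.0
d((14, -7), (-30, -14)) = 44.5533
d((14, -7), (9, 15)) = 22.561
d((14, -7), (-22, 12)) = 40.7063
d((14, -7), (16, -25)) = 18.1108
d((14, -7), (-10, -13)) = 24.7386
d((14, -7), (-4, 7)) = 22.8035
d((14, -7), (27, 24)) = 33.6155
d((-30, -14), (9, 15)) = 48.6004
d((-30, -14), (-22, 12)) = 27.2029
d((-30, -14), (16, -25)) = 47.2969
d((-30, -14), (-10, -13)) = 20.025
d((-30, -14), (-4, 7)) = 33.4215
d((-30, -14), (27, 24)) = 68.5055
d((9, 15), (-22, 12)) = 31.1448
d((9, 15), (16, -25)) = 40.6079
d((9, 15), (-10, -13)) = 33.8378
d((9, 15), (-4, 7)) = 15.2643
d((9, 15), (27, 24)) = 20.1246
d((-22, 12), (16, -25)) = 53.0377
d((-22, 12), (-10, -13)) = 27.7308
d((-22, 12), (-4, 7)) = 18.6815
d((-22, 12), (27, 24)) = 50.448
d((16, -25), (-10, -13)) = 28.6356
d((16, -25), (-4, 7)) = 37.7359
d((16, -25), (27, 24)) = 50.2195
d((-10, -13), (-4, 7)) = 20.8806
d((-10, -13), (27, 24)) = 52.3259
d((-4, 7), (27, 24)) = 35.3553

Closest pair: (-1, 3) and (-4, 7) with distance 5.0

The closest pair is (-1, 3) and (-4, 7) with Euclidean distance 5.0. For 10 points, brute-force pairwise comparison is shown above. For large n, the divide-and-conquer algorithm (sort by x, recurse on halves, check the dividing strip) achieves O(n log n).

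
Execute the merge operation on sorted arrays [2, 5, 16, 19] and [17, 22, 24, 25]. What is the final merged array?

Merging process:

Compare 2 vs 17: take 2 from left. Merged: [2]
Compare 5 vs 17: take 5 from left. Merged: [2, 5]
Compare 16 vs 17: take 16 from left. Merged: [2, 5, 16]
Compare 19 vs 17: take 17 from right. Merged: [2, 5, 16, 17]
Compare 19 vs 22: take 19 from left. Merged: [2, 5, 16, 17, 19]
Append remaining from right: [22, 24, 25]. Merged: [2, 5, 16, 17, 19, 22, 24, 25]

Final merged array: [2, 5, 16, 17, 19, 22, 24, 25]
Total comparisons: 5

The merged array is [2, 5, 16, 17, 19, 22, 24, 25], requiring 5 comparisons. The merge step runs in O(n) time where n is the total number of elements.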